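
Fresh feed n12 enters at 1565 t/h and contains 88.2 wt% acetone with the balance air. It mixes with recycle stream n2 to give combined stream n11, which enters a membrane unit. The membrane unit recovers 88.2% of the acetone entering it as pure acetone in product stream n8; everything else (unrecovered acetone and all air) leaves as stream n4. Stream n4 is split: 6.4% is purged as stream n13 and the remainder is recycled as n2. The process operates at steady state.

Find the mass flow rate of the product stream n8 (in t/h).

acetone in n11: m_A = 1565×0.882 + (1−0.064)·(1−0.882)·m_A, so m_A = 1380.3/0.8896 = 1551.7 t/h.
Product n8 = 0.882×1551.7 = 1368.6 t/h.

1369 t/h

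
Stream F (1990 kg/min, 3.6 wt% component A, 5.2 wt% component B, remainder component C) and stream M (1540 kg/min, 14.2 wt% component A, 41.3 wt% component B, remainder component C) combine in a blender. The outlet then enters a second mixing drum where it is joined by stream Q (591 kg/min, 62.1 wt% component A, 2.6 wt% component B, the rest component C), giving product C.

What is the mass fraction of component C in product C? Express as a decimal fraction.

Overall, product flow = 4121 kg/min.
component C in = 1990×0.912 + 1540×0.445 + 591×0.353 = 2708.8 kg/min.
component C fraction in C = 0.6573.

0.6573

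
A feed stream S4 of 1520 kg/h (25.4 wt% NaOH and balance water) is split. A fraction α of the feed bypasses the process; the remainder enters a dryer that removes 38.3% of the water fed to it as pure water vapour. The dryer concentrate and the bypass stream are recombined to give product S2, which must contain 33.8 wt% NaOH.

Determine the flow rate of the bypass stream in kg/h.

All 1520×0.254 = 386.08 kg/h of NaOH reaches S2, so S2 = 386.08/0.338 = 1142.2 kg/h and vapour = 377.75 kg/h.
The evaporator receives (1−α)·1520 of feed at 0.746 water and removes 0.383 of that water:
0.383×0.746×(1−α)×1520 = 377.75
(1−α) = 377.75/434.29 = 0.8698;  α = 0.1302.
Bypass flow = 0.1302×1520 = 197.89 kg/h.

197.9 kg/h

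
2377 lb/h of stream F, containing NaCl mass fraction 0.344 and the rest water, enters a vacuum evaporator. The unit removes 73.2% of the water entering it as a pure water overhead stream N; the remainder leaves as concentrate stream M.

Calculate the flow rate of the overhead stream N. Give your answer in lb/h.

water entering = 2377×0.656 = 1559.3 lb/h; overhead removed = 0.732×1559.3 = 1141.4 lb/h.

1141 lb/h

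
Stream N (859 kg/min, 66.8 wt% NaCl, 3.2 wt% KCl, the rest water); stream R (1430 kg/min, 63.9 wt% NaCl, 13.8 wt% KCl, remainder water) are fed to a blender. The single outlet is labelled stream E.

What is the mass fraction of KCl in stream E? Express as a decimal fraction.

Total flow out = 859 + 1430 = 2289 kg/min.
KCl in = 859×0.032 + 1430×0.138 = 224.83 kg/min.
KCl mass fraction in E = 224.83/2289 = 0.098.

0.098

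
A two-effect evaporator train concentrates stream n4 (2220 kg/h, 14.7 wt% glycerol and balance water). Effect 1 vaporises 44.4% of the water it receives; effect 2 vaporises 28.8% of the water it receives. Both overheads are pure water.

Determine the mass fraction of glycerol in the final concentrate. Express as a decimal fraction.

water in feed = 2220×0.853 = 1893.7 kg/h.
After stage 1: water left = (1−0.444)×1893.7 = 1052.9; stream total = 1379.2 kg/h.
After stage 2: water left = (1−0.288)×1052.9 = 749.65; final concentrate = 1076 kg/h.
glycerol fraction = 326.34/1076 = 0.3033.

0.3033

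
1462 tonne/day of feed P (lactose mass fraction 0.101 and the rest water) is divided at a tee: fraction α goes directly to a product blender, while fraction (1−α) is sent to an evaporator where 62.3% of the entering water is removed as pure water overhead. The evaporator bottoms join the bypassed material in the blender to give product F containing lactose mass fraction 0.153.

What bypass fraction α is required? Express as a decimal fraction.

All 1462×0.101 = 147.66 tonne/day of lactose reaches F, so F = 147.66/0.153 = 965.11 tonne/day and vapour = 496.89 tonne/day.
The evaporator receives (1−α)·1462 of feed at 0.899 water and removes 0.623 of that water:
0.623×0.899×(1−α)×1462 = 496.89
(1−α) = 496.89/818.83 = 0.6068;  α = 0.3932.

0.393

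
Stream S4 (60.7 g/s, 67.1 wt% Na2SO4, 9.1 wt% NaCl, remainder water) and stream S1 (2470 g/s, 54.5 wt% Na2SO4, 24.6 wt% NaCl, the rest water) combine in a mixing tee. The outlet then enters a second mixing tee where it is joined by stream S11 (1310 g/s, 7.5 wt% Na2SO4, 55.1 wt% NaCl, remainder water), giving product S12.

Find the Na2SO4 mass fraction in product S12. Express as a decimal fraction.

Overall, product flow = 3840.7 g/s.
Na2SO4 in = 60.7×0.671 + 2470×0.545 + 1310×0.075 = 1485.1 g/s.
Na2SO4 fraction in S12 = 0.387.

0.387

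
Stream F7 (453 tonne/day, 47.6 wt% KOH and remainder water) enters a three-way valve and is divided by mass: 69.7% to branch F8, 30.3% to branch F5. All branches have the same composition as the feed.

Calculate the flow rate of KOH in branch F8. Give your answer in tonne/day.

Branch F8 total = 0.697×453 = 315.74 tonne/day.
KOH in F8 = 0.476×315.74 = 150.29 tonne/day.

150.3 tonne/day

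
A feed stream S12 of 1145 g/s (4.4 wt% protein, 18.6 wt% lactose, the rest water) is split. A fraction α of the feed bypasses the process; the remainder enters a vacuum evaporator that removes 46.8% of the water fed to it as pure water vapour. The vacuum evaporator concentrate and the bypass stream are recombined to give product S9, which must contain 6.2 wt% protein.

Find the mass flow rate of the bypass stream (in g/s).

222.5 g/s

All 1145×0.044 = 50.38 g/s of protein reaches S9, so S9 = 50.38/0.062 = 812.58 g/s and vapour = 332.42 g/s.
The evaporator receives (1−α)·1145 of feed at 0.770 water and removes 0.468 of that water:
0.468×0.770×(1−α)×1145 = 332.42
(1−α) = 332.42/412.61 = 0.8056;  α = 0.1944.
Bypass flow = 0.1944×1145 = 222.54 g/s.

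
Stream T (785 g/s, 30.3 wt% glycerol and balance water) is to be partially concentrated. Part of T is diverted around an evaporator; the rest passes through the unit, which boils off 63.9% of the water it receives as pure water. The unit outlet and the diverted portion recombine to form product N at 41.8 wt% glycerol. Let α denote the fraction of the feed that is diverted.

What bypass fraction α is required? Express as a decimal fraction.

All 785×0.303 = 237.85 g/s of glycerol reaches N, so N = 237.85/0.418 = 569.03 g/s and vapour = 215.97 g/s.
The evaporator receives (1−α)·785 of feed at 0.697 water and removes 0.639 of that water:
0.639×0.697×(1−α)×785 = 215.97
(1−α) = 215.97/349.63 = 0.6177;  α = 0.3823.

0.382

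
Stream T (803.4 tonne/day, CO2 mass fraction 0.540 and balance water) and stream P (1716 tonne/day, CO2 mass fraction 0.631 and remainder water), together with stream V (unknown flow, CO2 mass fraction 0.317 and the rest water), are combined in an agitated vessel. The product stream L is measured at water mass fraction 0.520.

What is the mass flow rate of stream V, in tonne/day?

1885 tonne/day

Let V be the unknown flow. Total out = 2519.4 + V.
water balance: 1002.8 + 0.683·V = 0.520·(2519.4 + V)
(0.683 − 0.520)·V = 0.520×2519.4 − 1002.8 = 307.32
V = 307.32 / 0.163 = 1885.4 tonne/day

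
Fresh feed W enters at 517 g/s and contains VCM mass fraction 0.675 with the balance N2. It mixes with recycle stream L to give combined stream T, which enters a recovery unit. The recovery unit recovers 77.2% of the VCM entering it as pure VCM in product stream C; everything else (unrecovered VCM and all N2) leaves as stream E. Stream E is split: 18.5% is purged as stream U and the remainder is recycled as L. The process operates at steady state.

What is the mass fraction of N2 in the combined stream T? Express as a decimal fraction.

N2 enters only via W and leaves only via the purge: 517×0.325 = 0.185×(N2 in E), and the recovery unit passes all N2, so N2 in T = N2 in E = 908.24 g/s.
VCM in T: m_A = 517×0.675 + (1−0.185)·(1−0.772)·m_A, so m_A = 348.98/0.8142 = 428.62 g/s.
T = 428.62 + 908.24 = 1336.9 g/s.
N2 fraction in T = 908.24/1336.9 = 0.679.

0.679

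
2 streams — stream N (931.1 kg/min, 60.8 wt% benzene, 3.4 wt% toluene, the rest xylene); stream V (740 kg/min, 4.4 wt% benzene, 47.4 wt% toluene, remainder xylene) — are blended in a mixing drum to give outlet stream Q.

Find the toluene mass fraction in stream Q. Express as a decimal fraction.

0.229

Total flow out = 931.1 + 740 = 1671.1 kg/min.
toluene in = 931.1×0.034 + 740×0.474 = 382.42 kg/min.
toluene mass fraction in Q = 382.42/1671.1 = 0.229.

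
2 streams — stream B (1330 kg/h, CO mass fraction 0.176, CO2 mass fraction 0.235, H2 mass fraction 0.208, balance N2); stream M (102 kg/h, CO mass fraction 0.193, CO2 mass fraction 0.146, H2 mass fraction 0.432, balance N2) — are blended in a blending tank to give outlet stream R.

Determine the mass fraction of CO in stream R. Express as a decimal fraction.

Total flow out = 1330 + 102 = 1432 kg/h.
CO in = 1330×0.176 + 102×0.193 = 253.77 kg/h.
CO mass fraction in R = 253.77/1432 = 0.177.

0.177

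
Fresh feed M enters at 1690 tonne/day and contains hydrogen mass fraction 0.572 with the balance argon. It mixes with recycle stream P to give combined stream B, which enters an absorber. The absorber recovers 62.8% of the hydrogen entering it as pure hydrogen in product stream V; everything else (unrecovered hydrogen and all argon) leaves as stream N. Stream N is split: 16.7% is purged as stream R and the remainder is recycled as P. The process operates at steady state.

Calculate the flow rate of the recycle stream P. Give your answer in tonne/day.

argon enters only via M and leaves only via the purge: 1690×0.428 = 0.167×(argon in N), and the absorber passes all argon, so argon in B = argon in N = 4331.3 tonne/day.
hydrogen in B: m_A = 1690×0.572 + (1−0.167)·(1−0.628)·m_A, so m_A = 966.68/0.6901 = 1400.7 tonne/day.
N = (1−0.628)×1400.7 + 4331.3 = 4852.3 tonne/day.
Recycle P = (1−0.167)×4852.3 = 4042 tonne/day.

4042 tonne/day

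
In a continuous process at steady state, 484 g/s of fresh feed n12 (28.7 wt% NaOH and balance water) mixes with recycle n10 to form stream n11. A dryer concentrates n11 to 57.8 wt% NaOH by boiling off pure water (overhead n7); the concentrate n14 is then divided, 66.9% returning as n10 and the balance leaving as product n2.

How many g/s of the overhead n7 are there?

Overall NaOH balance (none leaves overhead): NaOH in fresh feed = NaOH in product, i.e. 484×0.287 = (1−0.669)·n14·0.578.
n14 = 138.91/(0.578×0.331) = 726.06 g/s.
Recycle n10 = 0.669×726.06 = 485.73 g/s.
Combined feed n11 = 484 + 485.73 = 969.73 g/s.
Overhead n7 = n11 − n14 = 969.73 − 726.06 = 243.67 g/s.

243.7 g/s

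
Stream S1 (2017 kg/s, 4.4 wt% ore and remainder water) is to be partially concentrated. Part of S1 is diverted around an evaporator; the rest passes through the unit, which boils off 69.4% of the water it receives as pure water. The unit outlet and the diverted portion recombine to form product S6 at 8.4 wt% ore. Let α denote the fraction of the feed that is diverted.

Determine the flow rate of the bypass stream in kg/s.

569.3 kg/s

All 2017×0.044 = 88.748 kg/s of ore reaches S6, so S6 = 88.748/0.084 = 1056.5 kg/s and vapour = 960.48 kg/s.
The evaporator receives (1−α)·2017 of feed at 0.956 water and removes 0.694 of that water:
0.694×0.956×(1−α)×2017 = 960.48
(1−α) = 960.48/1338.2 = 0.7177;  α = 0.2823.
Bypass flow = 0.2823×2017 = 569.33 kg/s.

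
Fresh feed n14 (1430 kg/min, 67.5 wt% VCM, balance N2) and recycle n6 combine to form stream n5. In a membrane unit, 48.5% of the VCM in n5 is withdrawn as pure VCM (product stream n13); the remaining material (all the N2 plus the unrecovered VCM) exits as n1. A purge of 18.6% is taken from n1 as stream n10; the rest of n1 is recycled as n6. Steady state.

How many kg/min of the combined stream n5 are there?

N2 enters only via n14 and leaves only via the purge: 1430×0.325 = 0.186×(N2 in n1), and the membrane unit passes all N2, so N2 in n5 = N2 in n1 = 2498.7 kg/min.
VCM in n5: m_A = 1430×0.675 + (1−0.186)·(1−0.485)·m_A, so m_A = 965.25/0.5808 = 1662 kg/min.
n5 = 1662 + 2498.7 = 4160.6 kg/min.

4161 kg/min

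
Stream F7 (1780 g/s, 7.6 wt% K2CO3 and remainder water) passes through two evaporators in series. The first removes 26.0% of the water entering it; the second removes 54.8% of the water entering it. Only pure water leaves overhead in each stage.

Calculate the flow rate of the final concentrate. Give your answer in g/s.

685.4 g/s

water in feed = 1780×0.924 = 1644.7 g/s.
After stage 1: water left = (1−0.260)×1644.7 = 1217.1; stream total = 1352.4 g/s.
After stage 2: water left = (1−0.548)×1217.1 = 550.13; final concentrate = 685.41 g/s.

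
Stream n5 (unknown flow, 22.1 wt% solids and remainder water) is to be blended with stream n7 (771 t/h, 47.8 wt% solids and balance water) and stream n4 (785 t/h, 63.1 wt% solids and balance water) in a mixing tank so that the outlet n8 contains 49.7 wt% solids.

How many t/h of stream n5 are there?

Let n5 be the unknown flow. Total out = 1556 + n5.
solids balance: 863.87 + 0.221·n5 = 0.497·(1556 + n5)
(0.221 − 0.497)·n5 = 0.497×1556 − 863.87 = -90.541
n5 = -90.541 / -0.276 = 328.05 t/h

328 t/h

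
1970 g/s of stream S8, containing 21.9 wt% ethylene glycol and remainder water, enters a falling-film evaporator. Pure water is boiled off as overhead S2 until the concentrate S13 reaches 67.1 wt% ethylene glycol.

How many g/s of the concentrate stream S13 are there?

643 g/s

ethylene glycol is conserved: 1970×0.219 = 431.43 g/s all reports to the concentrate.
Concentrate = 431.43/(target fraction) = 642.97 g/s.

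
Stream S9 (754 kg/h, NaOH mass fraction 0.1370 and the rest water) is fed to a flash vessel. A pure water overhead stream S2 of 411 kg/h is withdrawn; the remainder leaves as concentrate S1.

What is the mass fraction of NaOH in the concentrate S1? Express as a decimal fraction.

0.3012

NaOH is not removed: 754×0.137 = 103.3 kg/h of NaOH enters S1.
Concentrate = 754 − 411 = 343 kg/h.
Mass fraction = 103.3/343 = 0.3012.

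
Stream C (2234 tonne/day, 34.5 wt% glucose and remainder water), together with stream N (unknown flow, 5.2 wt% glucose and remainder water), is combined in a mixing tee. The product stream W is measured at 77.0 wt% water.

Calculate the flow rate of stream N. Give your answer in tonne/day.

1443 tonne/day

Let N be the unknown flow. Total out = 2234 + N.
water balance: 1463.3 + 0.948·N = 0.770·(2234 + N)
(0.948 − 0.770)·N = 0.770×2234 − 1463.3 = 256.91
N = 256.91 / 0.178 = 1443.3 tonne/day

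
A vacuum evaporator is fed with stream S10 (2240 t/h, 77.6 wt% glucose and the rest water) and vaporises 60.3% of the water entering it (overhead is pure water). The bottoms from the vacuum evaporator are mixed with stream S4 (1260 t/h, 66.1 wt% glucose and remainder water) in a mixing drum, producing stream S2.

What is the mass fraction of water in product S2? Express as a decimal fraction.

Vapour removed = 0.603×0.224×2240 = 302.56 t/h; concentrate = 1937.4 t/h.
water reaching the mixer = 199.2 (from concentrate) + 1260×0.339 = 626.34 t/h.
Product flow = 1937.4 + 1260 = 3197.4 t/h; water fraction = 0.196.

0.196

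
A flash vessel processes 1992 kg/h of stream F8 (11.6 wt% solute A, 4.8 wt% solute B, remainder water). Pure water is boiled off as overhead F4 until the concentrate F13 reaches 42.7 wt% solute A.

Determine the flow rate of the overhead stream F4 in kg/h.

1451 kg/h

solute A is conserved: 1992×0.116 = 231.07 kg/h all reports to the concentrate.
Concentrate = 231.07/(target fraction) = 541.15 kg/h.
Overhead = 1992 − 541.15 = 1450.8 kg/h.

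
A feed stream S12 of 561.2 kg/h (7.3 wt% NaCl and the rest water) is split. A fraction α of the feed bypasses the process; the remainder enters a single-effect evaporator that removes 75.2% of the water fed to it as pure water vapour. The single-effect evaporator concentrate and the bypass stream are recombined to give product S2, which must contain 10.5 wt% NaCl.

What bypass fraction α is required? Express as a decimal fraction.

All 561.2×0.073 = 40.968 kg/h of NaCl reaches S2, so S2 = 40.968/0.105 = 390.17 kg/h and vapour = 171.03 kg/h.
The evaporator receives (1−α)·561.2 of feed at 0.927 water and removes 0.752 of that water:
0.752×0.927×(1−α)×561.2 = 171.03
(1−α) = 171.03/391.21 = 0.4372;  α = 0.5628.

0.563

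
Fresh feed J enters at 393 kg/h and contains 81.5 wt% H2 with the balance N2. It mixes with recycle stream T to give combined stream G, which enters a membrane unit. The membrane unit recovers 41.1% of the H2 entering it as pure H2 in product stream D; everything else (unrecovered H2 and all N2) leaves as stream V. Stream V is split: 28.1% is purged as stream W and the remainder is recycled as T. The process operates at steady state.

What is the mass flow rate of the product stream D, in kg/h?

228.3 kg/h

H2 in G: m_A = 393×0.815 + (1−0.281)·(1−0.411)·m_A, so m_A = 320.29/0.5765 = 555.58 kg/h.
Product D = 0.411×555.58 = 228.34 kg/h.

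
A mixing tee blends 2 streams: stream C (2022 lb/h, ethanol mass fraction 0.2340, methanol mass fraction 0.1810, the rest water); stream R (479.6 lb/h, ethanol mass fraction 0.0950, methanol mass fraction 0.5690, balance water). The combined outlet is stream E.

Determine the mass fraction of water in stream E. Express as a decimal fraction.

0.5373

Total flow out = 2022 + 479.6 = 2501.6 lb/h.
water in = 2022×0.585 + 479.6×0.336 = 1344 lb/h.
water mass fraction in E = 1344/2501.6 = 0.5373.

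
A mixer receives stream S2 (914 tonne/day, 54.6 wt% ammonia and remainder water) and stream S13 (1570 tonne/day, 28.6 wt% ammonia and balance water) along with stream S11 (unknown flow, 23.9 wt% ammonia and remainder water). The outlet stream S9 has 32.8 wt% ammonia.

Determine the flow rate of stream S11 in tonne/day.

Let S11 be the unknown flow. Total out = 2484 + S11.
ammonia balance: 948.06 + 0.239·S11 = 0.328·(2484 + S11)
(0.239 − 0.328)·S11 = 0.328×2484 − 948.06 = -133.31
S11 = -133.31 / -0.089 = 1497.9 tonne/day

1498 tonne/day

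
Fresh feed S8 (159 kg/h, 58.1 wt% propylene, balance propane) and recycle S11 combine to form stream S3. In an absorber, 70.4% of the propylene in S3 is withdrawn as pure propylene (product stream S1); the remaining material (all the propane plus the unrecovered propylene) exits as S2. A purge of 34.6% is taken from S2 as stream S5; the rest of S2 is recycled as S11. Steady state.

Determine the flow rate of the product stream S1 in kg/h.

propylene in S3: m_A = 159×0.581 + (1−0.346)·(1−0.704)·m_A, so m_A = 92.379/0.8064 = 114.56 kg/h.
Product S1 = 0.704×114.56 = 80.647 kg/h.

80.65 kg/h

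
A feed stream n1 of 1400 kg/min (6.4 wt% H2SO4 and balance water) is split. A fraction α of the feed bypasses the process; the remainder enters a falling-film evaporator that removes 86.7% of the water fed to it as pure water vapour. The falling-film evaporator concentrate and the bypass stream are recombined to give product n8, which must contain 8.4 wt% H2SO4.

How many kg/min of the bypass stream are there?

All 1400×0.064 = 89.6 kg/min of H2SO4 reaches n8, so n8 = 89.6/0.084 = 1066.7 kg/min and vapour = 333.33 kg/min.
The evaporator receives (1−α)·1400 of feed at 0.936 water and removes 0.867 of that water:
0.867×0.936×(1−α)×1400 = 333.33
(1−α) = 333.33/1136.1 = 0.2934;  α = 0.7066.
Bypass flow = 0.7066×1400 = 989.24 kg/min.

989.2 kg/min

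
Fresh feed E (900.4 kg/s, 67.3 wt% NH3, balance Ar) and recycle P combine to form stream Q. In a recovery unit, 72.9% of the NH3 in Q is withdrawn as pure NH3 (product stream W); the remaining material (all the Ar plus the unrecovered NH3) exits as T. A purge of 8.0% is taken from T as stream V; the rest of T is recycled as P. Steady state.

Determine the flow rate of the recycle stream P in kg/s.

3587 kg/s

Ar enters only via E and leaves only via the purge: 900.4×0.327 = 0.080×(Ar in T), and the recovery unit passes all Ar, so Ar in Q = Ar in T = 3680.4 kg/s.
NH3 in Q: m_A = 900.4×0.673 + (1−0.080)·(1−0.729)·m_A, so m_A = 605.97/0.7507 = 807.23 kg/s.
T = (1−0.729)×807.23 + 3680.4 = 3899.1 kg/s.
Recycle P = (1−0.080)×3899.1 = 3587.2 kg/s.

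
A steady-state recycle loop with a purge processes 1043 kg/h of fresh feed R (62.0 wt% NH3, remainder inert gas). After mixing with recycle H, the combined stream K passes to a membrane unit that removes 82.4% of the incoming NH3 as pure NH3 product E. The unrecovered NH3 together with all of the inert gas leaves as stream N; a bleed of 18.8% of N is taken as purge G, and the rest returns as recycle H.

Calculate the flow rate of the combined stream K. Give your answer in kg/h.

2863 kg/h

inert gas enters only via R and leaves only via the purge: 1043×0.380 = 0.188×(inert gas in N), and the membrane unit passes all inert gas, so inert gas in K = inert gas in N = 2108.2 kg/h.
NH3 in K: m_A = 1043×0.620 + (1−0.188)·(1−0.824)·m_A, so m_A = 646.66/0.8571 = 754.48 kg/h.
K = 754.48 + 2108.2 = 2862.7 kg/h.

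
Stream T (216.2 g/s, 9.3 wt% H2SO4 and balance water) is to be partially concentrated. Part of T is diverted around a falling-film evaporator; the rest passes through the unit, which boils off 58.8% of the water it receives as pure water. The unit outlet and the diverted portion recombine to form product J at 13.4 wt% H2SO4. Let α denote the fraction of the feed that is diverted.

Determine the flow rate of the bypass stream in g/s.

92.16 g/s

All 216.2×0.093 = 20.107 g/s of H2SO4 reaches J, so J = 20.107/0.134 = 150.05 g/s and vapour = 66.151 g/s.
The evaporator receives (1−α)·216.2 of feed at 0.907 water and removes 0.588 of that water:
0.588×0.907×(1−α)×216.2 = 66.151
(1−α) = 66.151/115.3 = 0.5737;  α = 0.4263.
Bypass flow = 0.4263×216.2 = 92.163 g/s.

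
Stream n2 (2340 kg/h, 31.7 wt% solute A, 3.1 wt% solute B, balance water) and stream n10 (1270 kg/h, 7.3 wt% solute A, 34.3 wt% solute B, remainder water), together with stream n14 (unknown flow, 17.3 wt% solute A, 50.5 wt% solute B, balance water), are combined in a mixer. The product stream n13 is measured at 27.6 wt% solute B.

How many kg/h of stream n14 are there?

Let n14 be the unknown flow. Total out = 3610 + n14.
solute B balance: 508.15 + 0.505·n14 = 0.276·(3610 + n14)
(0.505 − 0.276)·n14 = 0.276×3610 − 508.15 = 488.21
n14 = 488.21 / 0.229 = 2131.9 kg/h

2132 kg/h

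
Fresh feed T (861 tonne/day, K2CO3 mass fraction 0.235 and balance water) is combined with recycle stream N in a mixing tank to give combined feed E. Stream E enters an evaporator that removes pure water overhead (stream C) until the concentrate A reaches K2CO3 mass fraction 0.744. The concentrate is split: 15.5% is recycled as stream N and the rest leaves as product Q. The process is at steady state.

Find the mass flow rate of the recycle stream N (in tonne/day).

Overall K2CO3 balance (none leaves overhead): K2CO3 in fresh feed = K2CO3 in product, i.e. 861×0.235 = (1−0.155)·A·0.744.
A = 202.33/(0.744×0.845) = 321.84 tonne/day.
Recycle N = 0.155×321.84 = 49.885 tonne/day.

49.89 tonne/day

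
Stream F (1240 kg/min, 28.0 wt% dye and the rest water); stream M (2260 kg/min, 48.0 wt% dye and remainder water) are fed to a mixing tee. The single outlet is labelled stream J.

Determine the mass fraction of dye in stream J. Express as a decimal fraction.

0.409

Total flow out = 1240 + 2260 = 3500 kg/min.
dye in = 1240×0.280 + 2260×0.480 = 1432 kg/min.
dye mass fraction in J = 1432/3500 = 0.409.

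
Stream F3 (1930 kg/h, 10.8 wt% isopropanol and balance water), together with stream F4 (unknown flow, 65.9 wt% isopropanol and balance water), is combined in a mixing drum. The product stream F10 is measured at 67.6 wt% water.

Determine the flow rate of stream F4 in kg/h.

1244 kg/h

Let F4 be the unknown flow. Total out = 1930 + F4.
water balance: 1721.6 + 0.341·F4 = 0.676·(1930 + F4)
(0.341 − 0.676)·F4 = 0.676×1930 − 1721.6 = -416.88
F4 = -416.88 / -0.335 = 1244.4 kg/h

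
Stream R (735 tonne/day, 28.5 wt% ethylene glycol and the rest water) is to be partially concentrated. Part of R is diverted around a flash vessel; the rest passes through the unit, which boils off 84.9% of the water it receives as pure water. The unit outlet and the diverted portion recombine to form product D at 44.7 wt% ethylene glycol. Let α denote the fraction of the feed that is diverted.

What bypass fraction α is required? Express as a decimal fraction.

All 735×0.285 = 209.47 tonne/day of ethylene glycol reaches D, so D = 209.47/0.447 = 468.62 tonne/day and vapour = 266.38 tonne/day.
The evaporator receives (1−α)·735 of feed at 0.715 water and removes 0.849 of that water:
0.849×0.715×(1−α)×735 = 266.38
(1−α) = 266.38/446.17 = 0.5970;  α = 0.4030.

0.403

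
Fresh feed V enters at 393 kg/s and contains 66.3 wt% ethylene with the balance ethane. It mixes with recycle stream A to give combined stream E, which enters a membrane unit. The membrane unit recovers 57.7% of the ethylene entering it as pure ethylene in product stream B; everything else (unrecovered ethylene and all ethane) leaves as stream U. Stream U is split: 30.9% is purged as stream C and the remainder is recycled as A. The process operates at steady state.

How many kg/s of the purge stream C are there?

180.6 kg/s

ethane enters only via V and leaves only via the purge: 393×0.337 = 0.309×(ethane in U), and the membrane unit passes all ethane, so ethane in E = ethane in U = 428.61 kg/s.
ethylene in E: m_A = 393×0.663 + (1−0.309)·(1−0.577)·m_A, so m_A = 260.56/0.7077 = 368.17 kg/s.
U = (1−0.577)×368.17 + 428.61 = 584.35 kg/s.
Purge C = 0.309×584.35 = 180.56 kg/s.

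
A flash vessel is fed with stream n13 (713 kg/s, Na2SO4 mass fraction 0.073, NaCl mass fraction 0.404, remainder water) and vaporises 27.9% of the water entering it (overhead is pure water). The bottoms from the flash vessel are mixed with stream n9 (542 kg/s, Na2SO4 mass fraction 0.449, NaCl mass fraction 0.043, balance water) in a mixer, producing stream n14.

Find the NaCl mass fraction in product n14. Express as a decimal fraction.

0.271

Vapour removed = 0.279×0.523×713 = 104.04 kg/s; concentrate = 608.96 kg/s.
NaCl reaching the mixer = 288.05 (from concentrate) + 542×0.043 = 311.36 kg/s.
Product flow = 608.96 + 542 = 1151 kg/s; NaCl fraction = 0.271.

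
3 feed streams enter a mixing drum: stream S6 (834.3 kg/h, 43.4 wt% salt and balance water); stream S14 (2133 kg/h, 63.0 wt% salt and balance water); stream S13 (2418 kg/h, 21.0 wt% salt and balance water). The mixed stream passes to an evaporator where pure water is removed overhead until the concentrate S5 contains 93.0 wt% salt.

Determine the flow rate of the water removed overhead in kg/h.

salt entering = 834.3×0.434 + 2133×0.630 + 2418×0.210 = 2213.7 kg/h.
All salt reports to S5, so S5 = 2213.7/0.930 = 2380.3 kg/h.
Total feed = 5385.3 kg/h; overhead = 5385.3 − 2380.3 = 3005 kg/h.

3005 kg/h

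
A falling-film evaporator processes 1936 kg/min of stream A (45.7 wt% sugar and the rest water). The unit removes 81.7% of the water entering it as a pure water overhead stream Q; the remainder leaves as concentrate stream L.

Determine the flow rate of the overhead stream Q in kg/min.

water entering = 1936×0.543 = 1051.2 kg/min; overhead removed = 0.817×1051.2 = 858.87 kg/min.

858.9 kg/min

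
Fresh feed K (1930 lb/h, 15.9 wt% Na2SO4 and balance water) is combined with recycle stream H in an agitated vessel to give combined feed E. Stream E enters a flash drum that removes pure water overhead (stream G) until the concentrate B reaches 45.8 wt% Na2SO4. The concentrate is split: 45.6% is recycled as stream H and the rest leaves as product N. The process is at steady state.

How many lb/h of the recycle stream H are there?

561.6 lb/h

Overall Na2SO4 balance (none leaves overhead): Na2SO4 in fresh feed = Na2SO4 in product, i.e. 1930×0.159 = (1−0.456)·B·0.458.
B = 306.87/(0.458×0.544) = 1231.7 lb/h.
Recycle H = 0.456×1231.7 = 561.64 lb/h.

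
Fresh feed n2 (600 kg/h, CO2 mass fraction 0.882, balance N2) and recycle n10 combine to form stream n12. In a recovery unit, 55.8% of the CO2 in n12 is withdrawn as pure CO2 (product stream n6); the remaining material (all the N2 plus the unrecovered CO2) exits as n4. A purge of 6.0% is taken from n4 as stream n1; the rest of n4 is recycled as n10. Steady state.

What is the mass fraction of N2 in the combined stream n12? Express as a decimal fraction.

N2 enters only via n2 and leaves only via the purge: 600×0.118 = 0.060×(N2 in n4), and the recovery unit passes all N2, so N2 in n12 = N2 in n4 = 1180 kg/h.
CO2 in n12: m_A = 600×0.882 + (1−0.060)·(1−0.558)·m_A, so m_A = 529.2/0.5845 = 905.36 kg/h.
n12 = 905.36 + 1180 = 2085.4 kg/h.
N2 fraction in n12 = 1180/2085.4 = 0.566.

0.566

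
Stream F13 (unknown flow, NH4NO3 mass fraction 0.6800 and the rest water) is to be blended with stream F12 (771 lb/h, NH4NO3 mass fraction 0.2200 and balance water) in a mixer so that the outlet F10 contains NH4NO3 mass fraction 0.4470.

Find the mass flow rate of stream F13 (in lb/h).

751.1 lb/h

Let F13 be the unknown flow. Total out = 771 + F13.
NH4NO3 balance: 169.62 + 0.680·F13 = 0.447·(771 + F13)
(0.680 − 0.447)·F13 = 0.447×771 − 169.62 = 175.02
F13 = 175.02 / 0.233 = 751.15 lb/h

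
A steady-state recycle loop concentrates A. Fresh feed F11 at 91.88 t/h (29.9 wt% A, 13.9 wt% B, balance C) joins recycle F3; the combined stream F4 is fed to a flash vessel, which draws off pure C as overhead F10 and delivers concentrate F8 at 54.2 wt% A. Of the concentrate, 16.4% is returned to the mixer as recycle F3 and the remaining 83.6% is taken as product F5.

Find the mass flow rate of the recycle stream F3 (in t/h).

Overall A balance (none leaves overhead): A in fresh feed = A in product, i.e. 91.88×0.299 = (1−0.164)·F8·0.542.
F8 = 27.472/(0.542×0.836) = 60.63 t/h.
Recycle F3 = 0.164×60.63 = 9.9433 t/h.

9.943 t/h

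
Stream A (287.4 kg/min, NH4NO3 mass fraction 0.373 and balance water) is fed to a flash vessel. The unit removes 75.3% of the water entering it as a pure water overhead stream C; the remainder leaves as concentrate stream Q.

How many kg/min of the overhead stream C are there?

135.7 kg/min

water entering = 287.4×0.627 = 180.2 kg/min; overhead removed = 0.753×180.2 = 135.69 kg/min.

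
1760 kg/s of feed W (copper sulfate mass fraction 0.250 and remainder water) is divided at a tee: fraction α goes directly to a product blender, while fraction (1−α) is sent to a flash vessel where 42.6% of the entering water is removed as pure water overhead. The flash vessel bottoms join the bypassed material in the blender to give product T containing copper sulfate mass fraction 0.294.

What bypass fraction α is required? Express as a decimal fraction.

0.532

All 1760×0.250 = 440 kg/s of copper sulfate reaches T, so T = 440/0.294 = 1496.6 kg/s and vapour = 263.4 kg/s.
The evaporator receives (1−α)·1760 of feed at 0.750 water and removes 0.426 of that water:
0.426×0.750×(1−α)×1760 = 263.4
(1−α) = 263.4/562.32 = 0.4684;  α = 0.5316.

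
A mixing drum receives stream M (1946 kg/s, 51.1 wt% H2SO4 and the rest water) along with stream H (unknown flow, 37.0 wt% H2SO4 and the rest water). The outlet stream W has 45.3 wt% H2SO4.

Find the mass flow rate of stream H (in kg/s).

1360 kg/s

Let H be the unknown flow. Total out = 1946 + H.
H2SO4 balance: 994.41 + 0.370·H = 0.453·(1946 + H)
(0.370 − 0.453)·H = 0.453×1946 − 994.41 = -112.87
H = -112.87 / -0.083 = 1359.9 kg/s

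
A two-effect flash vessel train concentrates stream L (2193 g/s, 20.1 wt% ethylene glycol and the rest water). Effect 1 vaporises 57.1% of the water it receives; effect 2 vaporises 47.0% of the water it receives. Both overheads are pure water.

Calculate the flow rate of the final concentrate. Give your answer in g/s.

839.2 g/s

water in feed = 2193×0.799 = 1752.2 g/s.
After stage 1: water left = (1−0.571)×1752.2 = 751.7; stream total = 1192.5 g/s.
After stage 2: water left = (1−0.470)×751.7 = 398.4; final concentrate = 839.19 g/s.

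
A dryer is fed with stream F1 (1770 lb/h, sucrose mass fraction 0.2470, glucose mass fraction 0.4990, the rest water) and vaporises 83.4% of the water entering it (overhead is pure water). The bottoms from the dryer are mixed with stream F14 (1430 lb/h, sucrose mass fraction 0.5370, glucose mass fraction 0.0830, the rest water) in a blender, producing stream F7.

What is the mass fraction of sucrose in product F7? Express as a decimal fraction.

Vapour removed = 0.834×0.254×1770 = 374.95 lb/h; concentrate = 1395.1 lb/h.
sucrose reaching the mixer = 437.19 (from concentrate) + 1430×0.537 = 1205.1 lb/h.
Product flow = 1395.1 + 1430 = 2825.1 lb/h; sucrose fraction = 0.4266.

0.4266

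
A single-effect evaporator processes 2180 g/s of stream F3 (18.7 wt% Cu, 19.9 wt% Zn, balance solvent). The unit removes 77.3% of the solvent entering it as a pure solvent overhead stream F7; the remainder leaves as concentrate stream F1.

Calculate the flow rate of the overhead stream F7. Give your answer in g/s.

solvent entering = 2180×0.614 = 1338.5 g/s; overhead removed = 0.773×1338.5 = 1034.7 g/s.

1035 g/s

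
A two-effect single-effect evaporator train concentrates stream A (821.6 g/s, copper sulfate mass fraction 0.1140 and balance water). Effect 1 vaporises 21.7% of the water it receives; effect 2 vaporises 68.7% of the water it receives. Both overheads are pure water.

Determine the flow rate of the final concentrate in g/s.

272.1 g/s

water in feed = 821.6×0.886 = 727.94 g/s.
After stage 1: water left = (1−0.217)×727.94 = 569.98; stream total = 663.64 g/s.
After stage 2: water left = (1−0.687)×569.98 = 178.4; final concentrate = 272.06 g/s.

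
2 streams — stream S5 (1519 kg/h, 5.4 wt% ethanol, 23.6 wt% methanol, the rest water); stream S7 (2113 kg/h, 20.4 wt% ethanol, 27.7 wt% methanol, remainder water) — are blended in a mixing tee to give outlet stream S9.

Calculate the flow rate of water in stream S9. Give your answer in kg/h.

2175 kg/h

water out = water in = 1519×0.710 + 2113×0.519 = 2175.1 kg/h.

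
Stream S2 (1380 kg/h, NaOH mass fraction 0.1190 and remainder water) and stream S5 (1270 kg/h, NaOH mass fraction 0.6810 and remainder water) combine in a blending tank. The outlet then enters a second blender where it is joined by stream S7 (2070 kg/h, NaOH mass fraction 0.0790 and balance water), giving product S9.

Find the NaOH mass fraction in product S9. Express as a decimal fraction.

0.2527

Overall, product flow = 4720 kg/h.
NaOH in = 1380×0.119 + 1270×0.681 + 2070×0.079 = 1192.6 kg/h.
NaOH fraction in S9 = 0.2527.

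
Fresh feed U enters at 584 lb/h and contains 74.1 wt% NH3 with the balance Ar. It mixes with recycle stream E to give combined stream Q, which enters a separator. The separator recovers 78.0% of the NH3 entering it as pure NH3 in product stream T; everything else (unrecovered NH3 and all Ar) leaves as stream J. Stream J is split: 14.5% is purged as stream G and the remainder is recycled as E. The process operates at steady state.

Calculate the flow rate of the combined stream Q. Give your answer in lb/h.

Ar enters only via U and leaves only via the purge: 584×0.259 = 0.145×(Ar in J), and the separator passes all Ar, so Ar in Q = Ar in J = 1043.1 lb/h.
NH3 in Q: m_A = 584×0.741 + (1−0.145)·(1−0.780)·m_A, so m_A = 432.74/0.8119 = 533 lb/h.
Q = 533 + 1043.1 = 1576.1 lb/h.

1576 lb/h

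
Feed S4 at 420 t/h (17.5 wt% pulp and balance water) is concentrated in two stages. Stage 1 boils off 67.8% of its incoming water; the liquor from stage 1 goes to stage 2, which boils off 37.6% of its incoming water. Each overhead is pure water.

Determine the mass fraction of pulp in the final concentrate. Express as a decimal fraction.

water in feed = 420×0.825 = 346.5 t/h.
After stage 1: water left = (1−0.678)×346.5 = 111.57; stream total = 185.07 t/h.
After stage 2: water left = (1−0.376)×111.57 = 69.622; final concentrate = 143.12 t/h.
pulp fraction = 73.5/143.12 = 0.5135.

0.5135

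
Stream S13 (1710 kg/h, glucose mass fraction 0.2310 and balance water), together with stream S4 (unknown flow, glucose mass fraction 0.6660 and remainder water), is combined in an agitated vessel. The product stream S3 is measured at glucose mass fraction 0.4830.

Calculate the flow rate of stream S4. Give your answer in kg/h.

Let S4 be the unknown flow. Total out = 1710 + S4.
glucose balance: 395.01 + 0.666·S4 = 0.483·(1710 + S4)
(0.666 − 0.483)·S4 = 0.483×1710 − 395.01 = 430.92
S4 = 430.92 / 0.183 = 2354.8 kg/h

2355 kg/h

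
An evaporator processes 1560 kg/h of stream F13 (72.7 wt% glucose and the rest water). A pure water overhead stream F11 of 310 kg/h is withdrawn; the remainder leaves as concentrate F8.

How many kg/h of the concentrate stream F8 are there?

1250 kg/h

Concentrate = 1560 − 310 = 1250 kg/h.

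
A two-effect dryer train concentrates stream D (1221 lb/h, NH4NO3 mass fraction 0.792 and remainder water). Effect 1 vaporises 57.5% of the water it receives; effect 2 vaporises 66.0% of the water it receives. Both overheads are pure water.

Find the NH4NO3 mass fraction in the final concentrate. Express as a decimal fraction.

water in feed = 1221×0.208 = 253.97 lb/h.
After stage 1: water left = (1−0.575)×253.97 = 107.94; stream total = 1075 lb/h.
After stage 2: water left = (1−0.660)×107.94 = 36.698; final concentrate = 1003.7 lb/h.
NH4NO3 fraction = 967.03/1003.7 = 0.963.

0.963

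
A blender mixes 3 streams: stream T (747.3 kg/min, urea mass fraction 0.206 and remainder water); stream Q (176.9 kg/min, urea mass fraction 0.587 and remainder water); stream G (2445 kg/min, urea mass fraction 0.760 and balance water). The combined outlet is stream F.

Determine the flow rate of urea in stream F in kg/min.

urea out = urea in = 747.3×0.206 + 176.9×0.587 + 2445×0.760 = 2116 kg/min.

2116 kg/min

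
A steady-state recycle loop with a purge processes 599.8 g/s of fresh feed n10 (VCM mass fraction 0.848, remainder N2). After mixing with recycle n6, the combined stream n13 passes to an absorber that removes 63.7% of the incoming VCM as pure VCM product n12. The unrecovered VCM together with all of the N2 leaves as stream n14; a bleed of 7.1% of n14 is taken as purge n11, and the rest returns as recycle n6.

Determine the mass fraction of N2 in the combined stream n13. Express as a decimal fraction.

N2 enters only via n10 and leaves only via the purge: 599.8×0.152 = 0.071×(N2 in n14), and the absorber passes all N2, so N2 in n13 = N2 in n14 = 1284.1 g/s.
VCM in n13: m_A = 599.8×0.848 + (1−0.071)·(1−0.637)·m_A, so m_A = 508.63/0.6628 = 767.43 g/s.
n13 = 767.43 + 1284.1 = 2051.5 g/s.
N2 fraction in n13 = 1284.1/2051.5 = 0.626.

0.626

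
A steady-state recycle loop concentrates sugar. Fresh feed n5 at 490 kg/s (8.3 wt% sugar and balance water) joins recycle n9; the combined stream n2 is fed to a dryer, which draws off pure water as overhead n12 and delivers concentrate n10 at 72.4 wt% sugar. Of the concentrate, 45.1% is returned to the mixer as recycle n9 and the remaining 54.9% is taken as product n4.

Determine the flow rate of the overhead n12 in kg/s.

433.8 kg/s

Overall sugar balance (none leaves overhead): sugar in fresh feed = sugar in product, i.e. 490×0.083 = (1−0.451)·n10·0.724.
n10 = 40.67/(0.724×0.549) = 102.32 kg/s.
Recycle n9 = 0.451×102.32 = 46.147 kg/s.
Combined feed n2 = 490 + 46.147 = 536.15 kg/s.
Overhead n12 = n2 − n10 = 536.15 − 102.32 = 433.83 kg/s.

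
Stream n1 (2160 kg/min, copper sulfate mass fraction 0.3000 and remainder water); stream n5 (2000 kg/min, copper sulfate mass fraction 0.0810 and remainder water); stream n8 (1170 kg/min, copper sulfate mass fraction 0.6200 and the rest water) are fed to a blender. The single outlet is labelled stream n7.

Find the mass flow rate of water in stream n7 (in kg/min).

3795 kg/min

water out = water in = 2160×0.700 + 2000×0.919 + 1170×0.380 = 3794.6 kg/min.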